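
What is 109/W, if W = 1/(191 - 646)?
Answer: -49595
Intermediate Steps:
W = -1/455 (W = 1/(-455) = -1/455 ≈ -0.0021978)
109/W = 109/(-1/455) = 109*(-455) = -49595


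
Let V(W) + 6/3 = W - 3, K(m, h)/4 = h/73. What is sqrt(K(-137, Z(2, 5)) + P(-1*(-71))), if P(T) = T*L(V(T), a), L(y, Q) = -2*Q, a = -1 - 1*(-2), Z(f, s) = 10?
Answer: I*sqrt(753798)/73 ≈ 11.893*I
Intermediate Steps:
K(m, h) = 4*h/73 (K(m, h) = 4*(h/73) = 4*h/73)
V(W) = -5 + W (V(W) = -2 + (W - 3) = -2 + (-3 + W) = -5 + W)
a = 1 (a = -1 + 2 = 1)
P(T) = -2*T (P(T) = T*(-2*1) = T*(-2) = -2*T)
sqrt(K(-137, Z(2, 5)) + P(-1*(-71))) = sqrt((4/73)*10 - (-2)*(-71)) = sqrt(40/73 - 2*71) = sqrt(40/73 - 142) = sqrt(-10326/73) = I*sqrt(753798)/73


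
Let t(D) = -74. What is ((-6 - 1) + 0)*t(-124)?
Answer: 518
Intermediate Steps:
((-6 - 1) + 0)*t(-124) = ((-6 - 1) + 0)*(-74) = (-7 + 0)*(-74) = -7*(-74) = 518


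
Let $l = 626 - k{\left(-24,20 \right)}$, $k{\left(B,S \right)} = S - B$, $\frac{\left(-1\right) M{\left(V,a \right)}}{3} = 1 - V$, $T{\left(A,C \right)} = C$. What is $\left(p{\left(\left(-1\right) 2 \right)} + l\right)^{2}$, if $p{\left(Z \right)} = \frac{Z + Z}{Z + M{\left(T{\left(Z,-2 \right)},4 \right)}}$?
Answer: $\frac{41036836}{121} \approx 3.3915 \cdot 10^{5}$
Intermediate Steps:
$M{\left(V,a \right)} = -3 + 3 V$ ($M{\left(V,a \right)} = - 3 \left(1 - V\right) = -3 + 3 V$)
$p{\left(Z \right)} = \frac{2 Z}{-9 + Z}$ ($p{\left(Z \right)} = \frac{Z + Z}{Z + \left(-3 + 3 \left(-2\right)\right)} = \frac{2 Z}{Z - 9} = \frac{2 Z}{-9 + Z}$)
$l = 582$ ($l = 626 - \left(20 - -24\right) = 626 - \left(20 + 24\right) = 626 - 44 = 582$)
$\left(p{\left(\left(-1\right) 2 \right)} + l\right)^{2} = \left(\frac{2 \left(\left(-1\right) 2\right)}{-9 - 2} + 582\right)^{2} = \left(2 \left(-2\right) \frac{1}{-9 - 2} + 582\right)^{2} = \left(2 \left(-2\right) \frac{1}{-11} + 582\right)^{2} = \left(2 \left(-2\right) \left(- \frac{1}{11}\right) + 582\right)^{2} = \left(\frac{4}{11} + 582\right)^{2} = \left(\frac{6406}{11}\right)^{2} = \frac{41036836}{121}$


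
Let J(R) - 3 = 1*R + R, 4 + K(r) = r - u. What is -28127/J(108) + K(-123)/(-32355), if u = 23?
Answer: -6740861/52487 ≈ -128.43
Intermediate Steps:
K(r) = -27 + r (K(r) = -4 + (r - 1*23) = -4 + (r - 23) = -4 + (-23 + r) = -27 + r)
J(R) = 3 + 2*R (J(R) = 3 + (1*R + R) = 3 + (R + R) = 3 + 2*R)
-28127/J(108) + K(-123)/(-32355) = -28127/(3 + 2*108) + (-27 - 123)/(-32355) = -28127/(3 + 216) - 150*(-1/32355) = -28127/219 + 10/2157 = -6740861/52487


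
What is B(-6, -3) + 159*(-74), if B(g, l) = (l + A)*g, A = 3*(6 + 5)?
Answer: -11946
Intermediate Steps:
A = 33 (A = 3*11 = 33)
B(g, l) = g*(33 + l) (B(g, l) = (l + 33)*g = (33 + l)*g = g*(33 + l))
B(-6, -3) + 159*(-74) = -6*(33 - 3) + 159*(-74) = -6*30 - 11766 = -180 - 11766 = -11946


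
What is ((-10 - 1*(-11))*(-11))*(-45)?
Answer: 495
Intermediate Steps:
((-10 - 1*(-11))*(-11))*(-45) = ((-10 + 11)*(-11))*(-45) = (1*(-11))*(-45) = -11*(-45) = 495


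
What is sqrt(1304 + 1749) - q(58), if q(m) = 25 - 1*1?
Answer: -24 + sqrt(3053) ≈ 31.254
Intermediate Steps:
q(m) = 24 (q(m) = 25 - 1 = 24)
sqrt(1304 + 1749) - q(58) = sqrt(1304 + 1749) - 1*24 = sqrt(3053) - 24 = -24 + sqrt(3053)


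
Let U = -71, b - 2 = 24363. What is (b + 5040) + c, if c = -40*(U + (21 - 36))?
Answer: 32845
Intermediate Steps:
b = 24365 (b = 2 + 24363 = 24365)
c = 3440 (c = -40*(-71 + (21 - 36)) = -40*(-71 - 15) = -40*(-86) = 3440)
(b + 5040) + c = (24365 + 5040) + 3440 = 29405 + 3440 = 32845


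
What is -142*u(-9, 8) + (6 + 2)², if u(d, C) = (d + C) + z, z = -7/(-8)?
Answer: 327/4 ≈ 81.750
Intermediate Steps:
z = 7/8 (z = -7*(-⅛) = 7/8 ≈ 0.87500)
u(d, C) = 7/8 + C + d (u(d, C) = (d + C) + 7/8 = (C + d) + 7/8 = 7/8 + C + d)
-142*u(-9, 8) + (6 + 2)² = -142*(7/8 + 8 - 9) + (6 + 2)² = -142*(-⅛) + 8² = 71/4 + 64 = 327/4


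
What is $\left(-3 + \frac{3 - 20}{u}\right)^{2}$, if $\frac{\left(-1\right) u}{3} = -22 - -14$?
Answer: $\frac{7921}{576} \approx 13.752$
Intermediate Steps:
$u = 24$ ($u = - 3 \left(-22 - -14\right) = - 3 \left(-22 + 14\right) = \left(-3\right) \left(-8\right) = 24$)
$\left(-3 + \frac{3 - 20}{u}\right)^{2} = \left(-3 + \frac{3 - 20}{24}\right)^{2} = \left(-3 - \frac{17}{24}\right)^{2} = \left(- \frac{89}{24}\right)^{2} = \frac{7921}{576}$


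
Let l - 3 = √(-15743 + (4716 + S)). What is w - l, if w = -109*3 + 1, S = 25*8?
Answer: -329 - 3*I*√1203 ≈ -329.0 - 104.05*I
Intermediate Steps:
S = 200
w = -326 (w = -327 + 1 = -326)
l = 3 + 3*I*√1203 (l = 3 + √(-15743 + (4716 + 200)) = 3 + √(-15743 + 4916) = 3 + √(-10827) = 3 + 3*I*√1203 ≈ 3.0 + 104.05*I)
w - l = -326 - (3 + 3*I*√1203) = -326 + (-3 - 3*I*√1203) = -329 - 3*I*√1203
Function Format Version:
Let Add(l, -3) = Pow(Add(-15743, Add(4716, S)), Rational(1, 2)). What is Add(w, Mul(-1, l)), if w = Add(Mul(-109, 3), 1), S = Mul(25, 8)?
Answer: Add(-329, Mul(-3, I, Pow(1203, Rational(1, 2)))) ≈ Add(-329.00, Mul(-104.05, I))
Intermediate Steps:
S = 200
w = -326 (w = Add(-327, 1) = -326)
l = Add(3, Mul(3, I, Pow(1203, Rational(1, 2)))) (l = Add(3, Pow(Add(-15743, Add(4716, 200)), Rational(1, 2))) = Add(3, Pow(Add(-15743, 4916), Rational(1, 2))) = Add(3, Pow(-10827, Rational(1, 2))) = Add(3, Mul(3, I, Pow(1203, Rational(1, 2)))) ≈ Add(3.0000, Mul(104.05, I)))
Add(w, Mul(-1, l)) = Add(-326, Mul(-1, Add(3, Mul(3, I, Pow(1203, Rational(1, 2)))))) = Add(-326, Add(-3, Mul(-3, I, Pow(1203, Rational(1, 2))))) = Add(-329, Mul(-3, I, Pow(1203, Rational(1, 2))))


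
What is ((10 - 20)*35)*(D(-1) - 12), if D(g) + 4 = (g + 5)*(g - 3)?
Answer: 11200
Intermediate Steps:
D(g) = -4 + (-3 + g)*(5 + g) (D(g) = -4 + (g + 5)*(g - 3) = -4 + (5 + g)*(-3 + g) = -4 + (-3 + g)*(5 + g))
((10 - 20)*35)*(D(-1) - 12) = ((10 - 20)*35)*((-19 + (-1)**2 + 2*(-1)) - 12) = (-10*35)*((-19 + 1 - 2) - 12) = -350*(-20 - 12) = -350*(-32) = 11200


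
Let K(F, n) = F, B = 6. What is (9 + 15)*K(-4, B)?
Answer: -96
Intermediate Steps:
(9 + 15)*K(-4, B) = (9 + 15)*(-4) = 24*(-4) = -96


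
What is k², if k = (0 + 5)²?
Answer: 625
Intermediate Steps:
k = 25 (k = 5² = 25)
k² = 25² = 625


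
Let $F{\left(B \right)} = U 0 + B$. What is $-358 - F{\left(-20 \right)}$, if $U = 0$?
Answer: $-338$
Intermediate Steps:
$F{\left(B \right)} = B$ ($F{\left(B \right)} = 0 \cdot 0 + B = 0 + B = B$)
$-358 - F{\left(-20 \right)} = -358 - -20 = -358 + 20 = -338$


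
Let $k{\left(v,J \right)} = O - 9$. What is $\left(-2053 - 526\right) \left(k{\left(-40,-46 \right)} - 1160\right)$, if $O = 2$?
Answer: $3009693$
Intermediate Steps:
$k{\left(v,J \right)} = -7$ ($k{\left(v,J \right)} = 2 - 9 = -7$)
$\left(-2053 - 526\right) \left(k{\left(-40,-46 \right)} - 1160\right) = \left(-2053 - 526\right) \left(-7 - 1160\right) = \left(-2579\right) \left(-1167\right) = 3009693$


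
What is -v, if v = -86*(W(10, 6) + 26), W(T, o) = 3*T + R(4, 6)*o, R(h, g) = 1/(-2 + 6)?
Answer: 4945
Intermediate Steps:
R(h, g) = ¼ (R(h, g) = 1/4 = ¼)
W(T, o) = 3*T + o/4
v = -4945 (v = -86*((3*10 + (¼)*6) + 26) = -86*((30 + 3/2) + 26) = -86*(63/2 + 26) = -86*115/2 = -4945)
-v = -1*(-4945) = 4945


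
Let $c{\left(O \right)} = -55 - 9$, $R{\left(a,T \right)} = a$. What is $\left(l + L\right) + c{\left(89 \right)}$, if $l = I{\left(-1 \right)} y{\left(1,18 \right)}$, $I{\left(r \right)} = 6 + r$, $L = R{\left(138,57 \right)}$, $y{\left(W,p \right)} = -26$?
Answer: $-56$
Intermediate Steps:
$c{\left(O \right)} = -64$ ($c{\left(O \right)} = -55 - 9 = -64$)
$L = 138$
$l = -130$ ($l = \left(6 - 1\right) \left(-26\right) = 5 \left(-26\right) = -130$)
$\left(l + L\right) + c{\left(89 \right)} = \left(-130 + 138\right) - 64 = 8 - 64 = -56$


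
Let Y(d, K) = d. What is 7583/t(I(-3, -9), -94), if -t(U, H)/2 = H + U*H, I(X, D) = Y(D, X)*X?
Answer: 7583/5264 ≈ 1.4405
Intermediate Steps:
I(X, D) = D*X
t(U, H) = -2*H - 2*H*U (t(U, H) = -2*(H + U*H) = -2*(H + H*U) = -2*H - 2*H*U)
7583/t(I(-3, -9), -94) = 7583/((-2*(-94)*(1 - 9*(-3)))) = 7583/((-2*(-94)*(1 + 27))) = 7583/((-2*(-94)*28)) = 7583/5264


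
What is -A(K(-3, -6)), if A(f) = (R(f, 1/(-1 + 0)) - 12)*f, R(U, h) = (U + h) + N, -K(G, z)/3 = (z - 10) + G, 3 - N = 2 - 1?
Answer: -2622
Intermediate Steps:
N = 2 (N = 3 - (2 - 1) = 3 - 1*1 = 3 - 1 = 2)
K(G, z) = 30 - 3*G - 3*z (K(G, z) = -3*((z - 10) + G) = -3*((-10 + z) + G) = -3*(-10 + G + z) = 30 - 3*G - 3*z)
R(U, h) = 2 + U + h (R(U, h) = (U + h) + 2 = 2 + U + h)
A(f) = f*(-11 + f) (A(f) = ((2 + f + 1/(-1 + 0)) - 12)*f = ((2 + f + 1/(-1)) - 12)*f = ((2 + f - 1) - 12)*f = ((1 + f) - 12)*f = (-11 + f)*f = f*(-11 + f))
-A(K(-3, -6)) = -(30 - 3*(-3) - 3*(-6))*(-11 + (30 - 3*(-3) - 3*(-6))) = -(30 + 9 + 18)*(-11 + (30 + 9 + 18)) = -57*(-11 + 57) = -57*46 = -1*2622 = -2622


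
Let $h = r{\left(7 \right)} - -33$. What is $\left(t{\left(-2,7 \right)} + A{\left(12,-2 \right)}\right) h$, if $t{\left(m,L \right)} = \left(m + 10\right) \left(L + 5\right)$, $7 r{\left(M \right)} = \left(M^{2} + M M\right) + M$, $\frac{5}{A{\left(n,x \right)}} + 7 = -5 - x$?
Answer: $4584$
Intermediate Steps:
$A{\left(n,x \right)} = \frac{5}{-12 - x}$ ($A{\left(n,x \right)} = \frac{5}{-7 - \left(5 + x\right)} = \frac{5}{-12 - x}$)
$r{\left(M \right)} = \frac{M}{7} + \frac{2 M^{2}}{7}$ ($r{\left(M \right)} = \frac{\left(M^{2} + M M\right) + M}{7} = \frac{\left(M^{2} + M^{2}\right) + M}{7} = \frac{2 M^{2} + M}{7} = \frac{M + 2 M^{2}}{7} = \frac{M}{7} + \frac{2 M^{2}}{7}$)
$t{\left(m,L \right)} = \left(5 + L\right) \left(10 + m\right)$ ($t{\left(m,L \right)} = \left(10 + m\right) \left(5 + L\right) = \left(5 + L\right) \left(10 + m\right)$)
$h = 48$ ($h = \frac{1}{7} \cdot 7 \left(1 + 2 \cdot 7\right) - -33 = \frac{1}{7} \cdot 7 \left(1 + 14\right) + 33 = \frac{1}{7} \cdot 7 \cdot 15 + 33 = 15 + 33 = 48$)
$\left(t{\left(-2,7 \right)} + A{\left(12,-2 \right)}\right) h = \left(\left(50 + 5 \left(-2\right) + 10 \cdot 7 + 7 \left(-2\right)\right) - \frac{5}{12 - 2}\right) 48 = \left(\left(50 - 10 + 70 - 14\right) - \frac{5}{10}\right) 48 = \left(96 - \frac{1}{2}\right) 48 = \frac{191}{2} \cdot 48 = 4584$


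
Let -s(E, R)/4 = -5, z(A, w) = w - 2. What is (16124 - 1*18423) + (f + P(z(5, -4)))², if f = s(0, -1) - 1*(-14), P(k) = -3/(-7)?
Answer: -54570/49 ≈ -1113.7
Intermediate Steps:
z(A, w) = -2 + w
P(k) = 3/7 (P(k) = -3*(-⅐) = 3/7)
s(E, R) = 20 (s(E, R) = -4*(-5) = 20)
f = 34 (f = 20 - 1*(-14) = 20 + 14 = 34)
(16124 - 1*18423) + (f + P(z(5, -4)))² = (16124 - 1*18423) + (34 + 3/7)² = (16124 - 18423) + (241/7)² = -2299 + 58081/49 = -54570/49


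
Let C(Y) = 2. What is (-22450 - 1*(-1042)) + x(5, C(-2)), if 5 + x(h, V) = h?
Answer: -21408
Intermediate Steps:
x(h, V) = -5 + h
(-22450 - 1*(-1042)) + x(5, C(-2)) = (-22450 - 1*(-1042)) + (-5 + 5) = (-22450 + 1042) + 0 = -21408 + 0 = -21408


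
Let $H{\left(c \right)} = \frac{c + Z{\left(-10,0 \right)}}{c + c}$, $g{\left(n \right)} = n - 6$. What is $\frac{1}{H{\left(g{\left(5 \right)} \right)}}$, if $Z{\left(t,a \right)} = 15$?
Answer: $- \frac{1}{7} \approx -0.14286$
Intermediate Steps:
$g{\left(n \right)} = -6 + n$ ($g{\left(n \right)} = n - 6 = -6 + n$)
$H{\left(c \right)} = \frac{15 + c}{2 c}$ ($H{\left(c \right)} = \frac{c + 15}{c + c} = \frac{15 + c}{2 c}$)
$\frac{1}{H{\left(g{\left(5 \right)} \right)}} = \frac{1}{\frac{1}{2} \frac{1}{-6 + 5} \left(15 + \left(-6 + 5\right)\right)} = \frac{1}{\frac{1}{2} \frac{1}{-1} \left(15 - 1\right)} = \frac{1}{\frac{1}{2} \left(-1\right) 14} = \frac{1}{-7} = - \frac{1}{7}$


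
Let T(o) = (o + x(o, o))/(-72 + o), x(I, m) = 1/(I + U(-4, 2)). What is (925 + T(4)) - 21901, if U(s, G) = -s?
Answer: -11410977/544 ≈ -20976.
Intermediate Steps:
x(I, m) = 1/(4 + I) (x(I, m) = 1/(I - 1*(-4)) = 1/(I + 4) = 1/(4 + I))
T(o) = (o + 1/(4 + o))/(-72 + o)
(925 + T(4)) - 21901 = (925 + (1 + 4*(4 + 4))/((-72 + 4)*(4 + 4))) - 21901 = (925 + (1 + 4*8)/(-68*8)) - 21901 = (925 - 1/68*⅛*(1 + 32)) - 21901 = (925 - 1/68*⅛*33) - 21901 = (925 - 33/544) - 21901 = 503167/544 - 21901 = -11410977/544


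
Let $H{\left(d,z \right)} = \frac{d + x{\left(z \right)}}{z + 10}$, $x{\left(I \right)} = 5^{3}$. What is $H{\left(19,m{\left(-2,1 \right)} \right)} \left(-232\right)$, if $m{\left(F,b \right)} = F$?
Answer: $-4176$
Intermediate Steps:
$x{\left(I \right)} = 125$
$H{\left(d,z \right)} = \frac{125 + d}{10 + z}$ ($H{\left(d,z \right)} = \frac{d + 125}{z + 10} = \frac{125 + d}{10 + z}$)
$H{\left(19,m{\left(-2,1 \right)} \right)} \left(-232\right) = \frac{125 + 19}{10 - 2} \left(-232\right) = \frac{1}{8} \cdot 144 \left(-232\right) = 18 \left(-232\right) = -4176$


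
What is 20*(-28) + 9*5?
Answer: -515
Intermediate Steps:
20*(-28) + 9*5 = -560 + 45 = -515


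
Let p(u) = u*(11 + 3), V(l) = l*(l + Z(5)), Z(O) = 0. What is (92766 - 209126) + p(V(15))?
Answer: -113210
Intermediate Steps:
V(l) = l**2 (V(l) = l*(l + 0) = l*l = l**2)
p(u) = 14*u (p(u) = u*14 = 14*u)
(92766 - 209126) + p(V(15)) = (92766 - 209126) + 14*15**2 = -116360 + 14*225 = -116360 + 3150 = -113210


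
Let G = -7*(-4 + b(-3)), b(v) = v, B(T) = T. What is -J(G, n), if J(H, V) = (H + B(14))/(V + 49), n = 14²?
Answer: -9/35 ≈ -0.25714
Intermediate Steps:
n = 196
G = 49 (G = -7*(-4 - 3) = -7*(-7) = 49)
J(H, V) = (14 + H)/(49 + V) (J(H, V) = (H + 14)/(V + 49) = (14 + H)/(49 + V))
-J(G, n) = -(14 + 49)/(49 + 196) = -63/245 = -1*9/35 = -9/35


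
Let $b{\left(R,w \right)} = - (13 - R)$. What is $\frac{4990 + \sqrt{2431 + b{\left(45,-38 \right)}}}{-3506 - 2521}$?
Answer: $- \frac{4990}{6027} - \frac{\sqrt{2463}}{6027} \approx -0.83617$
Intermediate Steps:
$b{\left(R,w \right)} = -13 + R$
$\frac{4990 + \sqrt{2431 + b{\left(45,-38 \right)}}}{-3506 - 2521} = \frac{4990 + \sqrt{2431 + \left(-13 + 45\right)}}{-3506 - 2521} = \frac{4990 + \sqrt{2431 + 32}}{-6027} = \left(4990 + \sqrt{2463}\right) \left(- \frac{1}{6027}\right) = - \frac{4990}{6027} - \frac{\sqrt{2463}}{6027}$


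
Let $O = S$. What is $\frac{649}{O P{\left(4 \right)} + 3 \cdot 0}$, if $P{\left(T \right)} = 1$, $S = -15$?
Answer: $- \frac{649}{15} \approx -43.267$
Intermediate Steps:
$O = -15$
$\frac{649}{O P{\left(4 \right)} + 3 \cdot 0} = \frac{649}{\left(-15\right) 1 + 3 \cdot 0} = \frac{649}{-15 + 0} = \frac{649}{-15} = 649 \left(- \frac{1}{15}\right) = - \frac{649}{15}$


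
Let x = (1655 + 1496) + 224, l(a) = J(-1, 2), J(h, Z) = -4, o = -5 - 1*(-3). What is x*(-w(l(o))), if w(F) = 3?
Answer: -10125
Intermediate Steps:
o = -2 (o = -5 + 3 = -2)
l(a) = -4
x = 3375 (x = 3151 + 224 = 3375)
x*(-w(l(o))) = 3375*(-1*3) = 3375*(-3) = -10125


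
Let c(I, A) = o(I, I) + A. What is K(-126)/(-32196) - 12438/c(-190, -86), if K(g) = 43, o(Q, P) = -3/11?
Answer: 4404951521/30554004 ≈ 144.17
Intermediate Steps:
o(Q, P) = -3/11 (o(Q, P) = -3*1/11 = -3/11)
c(I, A) = -3/11 + A
K(-126)/(-32196) - 12438/c(-190, -86) = 43/(-32196) - 12438/(-3/11 - 86) = 43*(-1/32196) - 12438/(-949/11) = -43/32196 - 12438*(-11/949) = -43/32196 + 136818/949 = 4404951521/30554004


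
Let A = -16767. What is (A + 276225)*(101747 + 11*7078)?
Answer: 46599954090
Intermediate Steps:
(A + 276225)*(101747 + 11*7078) = (-16767 + 276225)*(101747 + 11*7078) = 259458*(101747 + 77858) = 259458*179605 = 46599954090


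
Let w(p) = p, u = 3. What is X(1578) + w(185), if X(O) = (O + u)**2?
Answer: 2499746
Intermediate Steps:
X(O) = (3 + O)**2 (X(O) = (O + 3)**2 = (3 + O)**2)
X(1578) + w(185) = (3 + 1578)**2 + 185 = 1581**2 + 185 = 2499561 + 185 = 2499746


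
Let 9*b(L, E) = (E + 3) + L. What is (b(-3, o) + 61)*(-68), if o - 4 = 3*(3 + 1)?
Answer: -38420/9 ≈ -4268.9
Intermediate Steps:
o = 16 (o = 4 + 3*(3 + 1) = 4 + 3*4 = 4 + 12 = 16)
b(L, E) = ⅓ + E/9 + L/9 (b(L, E) = ((E + 3) + L)/9 = ((3 + E) + L)/9 = (3 + E + L)/9 = ⅓ + E/9 + L/9)
(b(-3, o) + 61)*(-68) = ((⅓ + (⅑)*16 + (⅑)*(-3)) + 61)*(-68) = ((⅓ + 16/9 - ⅓) + 61)*(-68) = (16/9 + 61)*(-68) = (565/9)*(-68) = -38420/9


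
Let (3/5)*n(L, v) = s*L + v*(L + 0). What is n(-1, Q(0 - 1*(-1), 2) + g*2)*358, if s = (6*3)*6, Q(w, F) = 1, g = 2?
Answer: -202270/3 ≈ -67423.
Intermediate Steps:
s = 108 (s = 18*6 = 108)
n(L, v) = 180*L + 5*L*v/3 (n(L, v) = 5*(108*L + v*(L + 0))/3 = 5*(108*L + v*L)/3 = 5*(108*L + L*v)/3 = 180*L + 5*L*v/3)
n(-1, Q(0 - 1*(-1), 2) + g*2)*358 = ((5/3)*(-1)*(108 + (1 + 2*2)))*358 = ((5/3)*(-1)*(108 + (1 + 4)))*358 = ((5/3)*(-1)*(108 + 5))*358 = ((5/3)*(-1)*113)*358 = -565/3*358 = -202270/3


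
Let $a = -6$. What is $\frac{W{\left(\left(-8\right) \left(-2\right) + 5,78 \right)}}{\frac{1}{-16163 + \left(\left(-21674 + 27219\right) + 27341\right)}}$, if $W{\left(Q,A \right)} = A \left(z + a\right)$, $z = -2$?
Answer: $-10435152$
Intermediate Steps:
$W{\left(Q,A \right)} = - 8 A$ ($W{\left(Q,A \right)} = A \left(-2 - 6\right) = A \left(-8\right) = - 8 A$)
$\frac{W{\left(\left(-8\right) \left(-2\right) + 5,78 \right)}}{\frac{1}{-16163 + \left(\left(-21674 + 27219\right) + 27341\right)}} = \frac{\left(-8\right) 78}{\frac{1}{-16163 + \left(\left(-21674 + 27219\right) + 27341\right)}} = - \frac{624}{\frac{1}{-16163 + \left(5545 + 27341\right)}} = - \frac{624}{\frac{1}{-16163 + 32886}} = - \frac{624}{\frac{1}{16723}} = - 624 \frac{1}{\frac{1}{16723}} = \left(-624\right) 16723 = -10435152$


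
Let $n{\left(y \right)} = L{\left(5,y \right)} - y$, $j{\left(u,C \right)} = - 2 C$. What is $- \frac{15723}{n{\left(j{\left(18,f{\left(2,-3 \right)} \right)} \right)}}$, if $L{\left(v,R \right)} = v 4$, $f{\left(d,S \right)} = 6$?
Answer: $- \frac{15723}{32} \approx -491.34$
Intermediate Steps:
$L{\left(v,R \right)} = 4 v$
$n{\left(y \right)} = 20 - y$ ($n{\left(y \right)} = 4 \cdot 5 - y = 20 - y$)
$- \frac{15723}{n{\left(j{\left(18,f{\left(2,-3 \right)} \right)} \right)}} = - \frac{15723}{20 - \left(-2\right) 6} = - \frac{15723}{20 - -12} = - \frac{15723}{20 + 12} = - \frac{15723}{32}$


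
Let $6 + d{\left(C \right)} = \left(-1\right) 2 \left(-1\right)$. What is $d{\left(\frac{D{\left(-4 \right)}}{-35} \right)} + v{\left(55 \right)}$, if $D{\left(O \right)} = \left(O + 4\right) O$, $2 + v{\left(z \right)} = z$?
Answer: $49$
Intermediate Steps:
$v{\left(z \right)} = -2 + z$
$D{\left(O \right)} = O \left(4 + O\right)$ ($D{\left(O \right)} = \left(4 + O\right) O = O \left(4 + O\right)$)
$d{\left(C \right)} = -4$ ($d{\left(C \right)} = -6 + \left(-1\right) 2 \left(-1\right) = -6 - -2 = -6 + 2 = -4$)
$d{\left(\frac{D{\left(-4 \right)}}{-35} \right)} + v{\left(55 \right)} = -4 + \left(-2 + 55\right) = -4 + 53 = 49$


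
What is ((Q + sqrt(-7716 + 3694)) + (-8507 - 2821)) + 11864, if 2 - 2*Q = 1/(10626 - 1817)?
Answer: 9460865/17618 + I*sqrt(4022) ≈ 537.0 + 63.419*I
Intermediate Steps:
Q = 17617/17618 (Q = 1 - 1/(2*(10626 - 1817)) = 1 - 1/2/8809 = 1 - 1/2*1/8809 = 1 - 1/17618 = 17617/17618 ≈ 0.99994)
((Q + sqrt(-7716 + 3694)) + (-8507 - 2821)) + 11864 = ((17617/17618 + sqrt(-7716 + 3694)) + (-8507 - 2821)) + 11864 = ((17617/17618 + sqrt(-4022)) - 11328) + 11864 = ((17617/17618 + I*sqrt(4022)) - 11328) + 11864 = (-199559087/17618 + I*sqrt(4022)) + 11864 = 9460865/17618 + I*sqrt(4022)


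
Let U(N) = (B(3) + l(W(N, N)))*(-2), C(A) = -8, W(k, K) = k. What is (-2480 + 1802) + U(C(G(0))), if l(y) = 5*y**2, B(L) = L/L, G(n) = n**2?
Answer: -1320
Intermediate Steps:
B(L) = 1
U(N) = -2 - 10*N**2 (U(N) = (1 + 5*N**2)*(-2) = -2 - 10*N**2)
(-2480 + 1802) + U(C(G(0))) = (-2480 + 1802) + (-2 - 10*(-8)**2) = -678 + (-2 - 10*64) = -678 + (-2 - 640) = -678 - 642 = -1320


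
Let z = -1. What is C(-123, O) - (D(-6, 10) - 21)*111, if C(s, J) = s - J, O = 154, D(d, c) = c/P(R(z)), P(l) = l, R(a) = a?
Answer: 3164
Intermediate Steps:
D(d, c) = -c (D(d, c) = c/(-1) = c*(-1) = -c)
C(-123, O) - (D(-6, 10) - 21)*111 = (-123 - 1*154) - (-1*10 - 21)*111 = (-123 - 154) - (-10 - 21)*111 = -277 - (-31)*111 = -277 - 1*(-3441) = -277 + 3441 = 3164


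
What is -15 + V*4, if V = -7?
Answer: -43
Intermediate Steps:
-15 + V*4 = -15 - 7*4 = -15 - 28 = -43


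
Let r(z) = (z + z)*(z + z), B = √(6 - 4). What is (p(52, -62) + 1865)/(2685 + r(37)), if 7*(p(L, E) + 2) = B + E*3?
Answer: 12855/57127 + √2/57127 ≈ 0.22505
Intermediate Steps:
B = √2 ≈ 1.4142
p(L, E) = -2 + √2/7 + 3*E/7 (p(L, E) = -2 + (√2 + E*3)/7 = -2 + (√2 + 3*E)/7 = -2 + (√2/7 + 3*E/7) = -2 + √2/7 + 3*E/7)
r(z) = 4*z² (r(z) = (2*z)*(2*z) = 4*z²)
(p(52, -62) + 1865)/(2685 + r(37)) = ((-2 + √2/7 + (3/7)*(-62)) + 1865)/(2685 + 4*37²) = ((-2 + √2/7 - 186/7) + 1865)/(2685 + 4*1369) = ((-200/7 + √2/7) + 1865)/(2685 + 5476) = (12855/7 + √2/7)/8161 = (12855/7 + √2/7)*(1/8161) = 12855/57127 + √2/57127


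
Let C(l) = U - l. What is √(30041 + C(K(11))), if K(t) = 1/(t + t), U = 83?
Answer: √14579994/22 ≈ 173.56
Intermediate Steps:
K(t) = 1/(2*t)
C(l) = 83 - l
√(30041 + C(K(11))) = √(30041 + (83 - 1/(2*11))) = √(30041 + (83 - 1*1/22)) = √(30041 + (83 - 1/22)) = √(30041 + 1825/22) = √(662727/22) = √14579994/22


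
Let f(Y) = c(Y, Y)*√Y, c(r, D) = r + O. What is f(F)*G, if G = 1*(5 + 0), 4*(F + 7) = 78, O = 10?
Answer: 1125*√2/4 ≈ 397.75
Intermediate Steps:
c(r, D) = 10 + r (c(r, D) = r + 10 = 10 + r)
F = 25/2 (F = -7 + (¼)*78 = -7 + 39/2 = 25/2 ≈ 12.500)
f(Y) = √Y*(10 + Y) (f(Y) = (10 + Y)*√Y = √Y*(10 + Y))
G = 5 (G = 1*5 = 5)
f(F)*G = (√(25/2)*(10 + 25/2))*5 = ((5*√2/2)*(45/2))*5 = (225*√2/4)*5 = 1125*√2/4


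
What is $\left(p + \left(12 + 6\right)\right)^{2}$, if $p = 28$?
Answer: $2116$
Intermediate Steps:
$\left(p + \left(12 + 6\right)\right)^{2} = \left(28 + \left(12 + 6\right)\right)^{2} = \left(28 + 18\right)^{2} = 46^{2} = 2116$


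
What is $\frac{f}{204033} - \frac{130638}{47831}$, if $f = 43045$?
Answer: $- \frac{24595577659}{9759102423} \approx -2.5203$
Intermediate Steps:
$\frac{f}{204033} - \frac{130638}{47831} = \frac{43045}{204033} - \frac{130638}{47831} = - \frac{24595577659}{9759102423}$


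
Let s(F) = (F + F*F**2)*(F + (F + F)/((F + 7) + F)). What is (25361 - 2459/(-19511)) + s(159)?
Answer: 4078026878723724/6341075 ≈ 6.4311e+8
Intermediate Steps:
s(F) = (F + F**3)*(F + 2*F/(7 + 2*F)) (s(F) = (F + F**3)*(F + (2*F)/((7 + F) + F)) = (F + F**3)*(F + (2*F)/(7 + 2*F)) = (F + F**3)*(F + 2*F/(7 + 2*F)))
(25361 - 2459/(-19511)) + s(159) = (25361 - 2459/(-19511)) + 159**2*(9 + 2*159 + 2*159**3 + 9*159**2)/(7 + 2*159) = (25361 - 2459*(-1/19511)) + 25281*(9 + 318 + 2*4019679 + 9*25281)/(7 + 318) = (25361 + 2459/19511) + 25281*(9 + 318 + 8039358 + 227529)/325 = 494820930/19511 + 25281*(1/325)*8267214 = 494820930/19511 + 209003437134/325 = 4078026878723724/6341075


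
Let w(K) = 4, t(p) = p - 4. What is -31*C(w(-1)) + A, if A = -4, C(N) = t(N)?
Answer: -4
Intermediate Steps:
t(p) = -4 + p
C(N) = -4 + N
-31*C(w(-1)) + A = -31*(-4 + 4) - 4 = -31*0 - 4 = 0 - 4 = -4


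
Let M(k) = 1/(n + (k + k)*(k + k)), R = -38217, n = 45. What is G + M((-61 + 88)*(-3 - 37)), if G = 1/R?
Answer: -1542476/59435651655 ≈ -2.5952e-5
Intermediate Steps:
M(k) = 1/(45 + 4*k**2) (M(k) = 1/(45 + (k + k)*(k + k)) = 1/(45 + (2*k)*(2*k)) = 1/(45 + 4*k**2))
G = -1/38217 (G = 1/(-38217) = -1/38217 ≈ -2.6166e-5)
G + M((-61 + 88)*(-3 - 37)) = -1/38217 + 1/(45 + 4*((-61 + 88)*(-3 - 37))**2) = -1/38217 + 1/(45 + 4*(27*(-40))**2) = -1/38217 + 1/(45 + 4*(-1080)**2) = -1/38217 + 1/(45 + 4*1166400) = -1/38217 + 1/(45 + 4665600) = -1/38217 + 1/4665645 = -1542476/59435651655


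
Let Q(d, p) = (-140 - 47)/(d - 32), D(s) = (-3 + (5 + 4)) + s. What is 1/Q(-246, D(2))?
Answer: 278/187 ≈ 1.4866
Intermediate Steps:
D(s) = 6 + s (D(s) = (-3 + 9) + s = 6 + s)
Q(d, p) = -187/(-32 + d)
1/Q(-246, D(2)) = 1/(-187/(-32 - 246)) = 1/(-187/(-278)) = 1/(-187*(-1/278)) = 1/(187/278) = 278/187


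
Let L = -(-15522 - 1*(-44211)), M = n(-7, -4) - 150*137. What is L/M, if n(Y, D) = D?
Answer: 28689/20554 ≈ 1.3958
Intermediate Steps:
M = -20554 (M = -4 - 150*137 = -4 - 20550 = -20554)
L = -28689 (L = -(-15522 + 44211) = -1*28689 = -28689)
L/M = -28689/(-20554) = -28689*(-1/20554) = 28689/20554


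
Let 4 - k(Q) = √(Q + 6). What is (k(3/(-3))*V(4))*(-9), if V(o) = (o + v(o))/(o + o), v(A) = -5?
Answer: 9/2 - 9*√5/8 ≈ 1.9844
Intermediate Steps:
V(o) = (-5 + o)/(2*o) (V(o) = (o - 5)/(o + o) = (-5 + o)/((2*o)) = (-5 + o)*(1/(2*o)) = (-5 + o)/(2*o))
k(Q) = 4 - √(6 + Q) (k(Q) = 4 - √(Q + 6) = 4 - √(6 + Q))
(k(3/(-3))*V(4))*(-9) = ((4 - √(6 + 3/(-3)))*((½)*(-5 + 4)/4))*(-9) = ((4 - √(6 + 3*(-⅓)))*((½)*(¼)*(-1)))*(-9) = ((4 - √(6 - 1))*(-⅛))*(-9) = ((4 - √5)*(-⅛))*(-9) = (-½ + √5/8)*(-9) = 9/2 - 9*√5/8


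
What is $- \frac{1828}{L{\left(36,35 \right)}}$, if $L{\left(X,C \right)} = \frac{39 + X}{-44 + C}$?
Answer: $\frac{5484}{25} \approx 219.36$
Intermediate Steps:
$L{\left(X,C \right)} = \frac{39 + X}{-44 + C}$
$- \frac{1828}{L{\left(36,35 \right)}} = - \frac{1828}{\frac{1}{-44 + 35} \left(39 + 36\right)} = - \frac{1828}{\frac{1}{-9} \cdot 75} = - \frac{1828}{\left(- \frac{1}{9}\right) 75} = - \frac{1828}{- \frac{25}{3}} = \left(-1828\right) \left(- \frac{3}{25}\right) = \frac{5484}{25}$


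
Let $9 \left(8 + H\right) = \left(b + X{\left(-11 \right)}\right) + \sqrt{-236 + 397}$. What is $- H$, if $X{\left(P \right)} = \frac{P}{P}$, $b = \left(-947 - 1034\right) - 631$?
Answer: $\frac{2683}{9} - \frac{\sqrt{161}}{9} \approx 296.7$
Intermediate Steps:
$b = -2612$ ($b = -1981 - 631 = -2612$)
$X{\left(P \right)} = 1$
$H = - \frac{2683}{9} + \frac{\sqrt{161}}{9}$ ($H = -8 + \frac{\left(-2612 + 1\right) + \sqrt{-236 + 397}}{9} = -8 + \frac{-2611 + \sqrt{161}}{9} = -8 - \left(\frac{2611}{9} - \frac{\sqrt{161}}{9}\right) = - \frac{2683}{9} + \frac{\sqrt{161}}{9} \approx -296.7$)
$- H = - (- \frac{2683}{9} + \frac{\sqrt{161}}{9}) = \frac{2683}{9} - \frac{\sqrt{161}}{9}$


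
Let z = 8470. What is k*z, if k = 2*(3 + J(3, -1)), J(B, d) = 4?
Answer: 118580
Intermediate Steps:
k = 14 (k = 2*(3 + 4) = 2*7 = 14)
k*z = 14*8470 = 118580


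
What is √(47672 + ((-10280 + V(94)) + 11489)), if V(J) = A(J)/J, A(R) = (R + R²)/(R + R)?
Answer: √431916981/94 ≈ 221.09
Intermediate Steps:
A(R) = (R + R²)/(2*R) (A(R) = (R + R²)/((2*R)) = (R + R²)*(1/(2*R)) = (R + R²)/(2*R))
V(J) = (½ + J/2)/J
√(47672 + ((-10280 + V(94)) + 11489)) = √(47672 + ((-10280 + (½)*(1 + 94)/94) + 11489)) = √(47672 + ((-10280 + (½)*(1/94)*95) + 11489)) = √(47672 + ((-10280 + 95/188) + 11489)) = √(47672 + (-1932545/188 + 11489)) = √(47672 + 227387/188) = √(9189723/188) = √431916981/94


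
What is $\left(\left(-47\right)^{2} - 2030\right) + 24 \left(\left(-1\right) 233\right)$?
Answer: $-5413$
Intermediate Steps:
$\left(\left(-47\right)^{2} - 2030\right) + 24 \left(\left(-1\right) 233\right) = \left(2209 - 2030\right) + 24 \left(-233\right) = 179 - 5592 = -5413$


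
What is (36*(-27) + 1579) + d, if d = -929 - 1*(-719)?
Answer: 397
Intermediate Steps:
d = -210 (d = -929 + 719 = -210)
(36*(-27) + 1579) + d = (36*(-27) + 1579) - 210 = (-972 + 1579) - 210 = 607 - 210 = 397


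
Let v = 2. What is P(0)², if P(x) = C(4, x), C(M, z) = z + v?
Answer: 4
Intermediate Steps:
C(M, z) = 2 + z (C(M, z) = z + 2 = 2 + z)
P(x) = 2 + x
P(0)² = (2 + 0)² = 2² = 4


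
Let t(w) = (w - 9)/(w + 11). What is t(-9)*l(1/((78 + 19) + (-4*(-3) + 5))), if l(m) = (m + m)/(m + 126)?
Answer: -18/14365 ≈ -0.0012530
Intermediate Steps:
t(w) = (-9 + w)/(11 + w)
l(m) = 2*m/(126 + m) (l(m) = (2*m)/(126 + m) = 2*m/(126 + m))
t(-9)*l(1/((78 + 19) + (-4*(-3) + 5))) = ((-9 - 9)/(11 - 9))*(2/(((78 + 19) + (-4*(-3) + 5))*(126 + 1/((78 + 19) + (-4*(-3) + 5))))) = (-18/2)*(2/((97 + (12 + 5))*(126 + 1/(97 + (12 + 5))))) = ((1/2)*(-18))*(2/((97 + 17)*(126 + 1/(97 + 17)))) = -18/(114*(126 + 1/114)) = -18/(114*14365/114) = -18*114/(114*14365) = -9*2/14365 = -18/14365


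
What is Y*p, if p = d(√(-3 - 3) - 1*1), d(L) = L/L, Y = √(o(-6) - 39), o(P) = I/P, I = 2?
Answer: I*√354/3 ≈ 6.2716*I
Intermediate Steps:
o(P) = 2/P
Y = I*√354/3 (Y = √(2/(-6) - 39) = √(2*(-⅙) - 39) = √(-⅓ - 39) = √(-118/3) = I*√354/3 ≈ 6.2716*I)
d(L) = 1
p = 1
Y*p = (I*√354/3)*1 = I*√354/3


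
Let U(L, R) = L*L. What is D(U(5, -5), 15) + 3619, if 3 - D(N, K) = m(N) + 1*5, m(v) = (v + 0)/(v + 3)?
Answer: 101251/28 ≈ 3616.1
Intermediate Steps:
U(L, R) = L**2
m(v) = v/(3 + v)
D(N, K) = -2 - N/(3 + N) (D(N, K) = 3 - (N/(3 + N) + 1*5) = 3 - (N/(3 + N) + 5) = 3 - (5 + N/(3 + N)) = 3 + (-5 - N/(3 + N)) = -2 - N/(3 + N))
D(U(5, -5), 15) + 3619 = 3*(-2 - 1*5**2)/(3 + 5**2) + 3619 = 3*(-2 - 1*25)/(3 + 25) + 3619 = 3*(-2 - 25)/28 + 3619 = 3*(1/28)*(-27) + 3619 = -81/28 + 3619 = 101251/28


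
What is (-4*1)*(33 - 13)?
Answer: -80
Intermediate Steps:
(-4*1)*(33 - 13) = -4*20 = -80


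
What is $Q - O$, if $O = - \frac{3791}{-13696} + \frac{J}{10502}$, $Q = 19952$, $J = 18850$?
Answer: $\frac{1434752879251}{71917696} \approx 19950.0$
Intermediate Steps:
$O = \frac{148991341}{71917696}$ ($O = - \frac{3791}{-13696} + \frac{18850}{10502} = \left(-3791\right) \left(- \frac{1}{13696}\right) + 18850 \cdot \frac{1}{10502} = \frac{3791}{13696} + \frac{9425}{5251} = \frac{148991341}{71917696} \approx 2.0717$)
$Q - O = 19952 - \frac{148991341}{71917696} = \frac{1434752879251}{71917696}$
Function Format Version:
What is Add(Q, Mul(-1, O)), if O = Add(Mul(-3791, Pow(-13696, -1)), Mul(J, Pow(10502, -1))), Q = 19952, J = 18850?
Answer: Rational(1434752879251, 71917696) ≈ 19950.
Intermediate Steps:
O = Rational(148991341, 71917696) (O = Add(Mul(-3791, Pow(-13696, -1)), Mul(18850, Pow(10502, -1))) = Add(Mul(-3791, Rational(-1, 13696)), Mul(18850, Rational(1, 10502))) = Add(Rational(3791, 13696), Rational(9425, 5251)) = Rational(148991341, 71917696) ≈ 2.0717)
Add(Q, Mul(-1, O)) = Add(19952, Mul(-1, Rational(148991341, 71917696))) = Add(19952, Rational(-148991341, 71917696)) = Rational(1434752879251, 71917696)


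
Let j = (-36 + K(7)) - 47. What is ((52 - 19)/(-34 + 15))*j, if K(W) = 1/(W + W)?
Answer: 38313/266 ≈ 144.03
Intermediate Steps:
K(W) = 1/(2*W)
j = -1161/14 (j = (-36 + (1/2)/7) - 47 = (-36 + (1/2)*(1/7)) - 47 = (-36 + 1/14) - 47 = -503/14 - 47 = -1161/14 ≈ -82.929)
((52 - 19)/(-34 + 15))*j = ((52 - 19)/(-34 + 15))*(-1161/14) = (33/(-19))*(-1161/14) = (33*(-1/19))*(-1161/14) = -33/19*(-1161/14) = 38313/266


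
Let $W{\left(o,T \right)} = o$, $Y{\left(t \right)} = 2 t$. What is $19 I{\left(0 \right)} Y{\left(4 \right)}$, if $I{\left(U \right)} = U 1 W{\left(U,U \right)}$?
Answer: $0$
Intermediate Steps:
$I{\left(U \right)} = U^{2}$ ($I{\left(U \right)} = U 1 U = U U = U^{2}$)
$19 I{\left(0 \right)} Y{\left(4 \right)} = 19 \cdot 0^{2} \cdot 2 \cdot 4 = 19 \cdot 0 \cdot 8 = 0 \cdot 8 = 0$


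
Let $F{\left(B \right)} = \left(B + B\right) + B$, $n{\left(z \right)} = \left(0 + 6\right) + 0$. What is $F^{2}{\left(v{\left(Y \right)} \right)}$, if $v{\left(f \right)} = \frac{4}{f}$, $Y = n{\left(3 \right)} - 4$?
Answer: $36$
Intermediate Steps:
$n{\left(z \right)} = 6$ ($n{\left(z \right)} = 6 + 0 = 6$)
$Y = 2$ ($Y = 6 - 4 = 2$)
$F{\left(B \right)} = 3 B$ ($F{\left(B \right)} = 2 B + B = 3 B$)
$F^{2}{\left(v{\left(Y \right)} \right)} = \left(3 \cdot \frac{4}{2}\right)^{2} = \left(3 \cdot 4 \cdot \frac{1}{2}\right)^{2} = \left(3 \cdot 2\right)^{2} = 6^{2} = 36$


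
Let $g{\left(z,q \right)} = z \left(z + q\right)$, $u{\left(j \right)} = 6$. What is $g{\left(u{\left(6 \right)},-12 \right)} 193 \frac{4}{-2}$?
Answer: $13896$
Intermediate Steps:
$g{\left(z,q \right)} = z \left(q + z\right)$
$g{\left(u{\left(6 \right)},-12 \right)} 193 \frac{4}{-2} = 6 \left(-12 + 6\right) 193 \frac{4}{-2} = 6 \left(-6\right) 193 \cdot 4 \left(- \frac{1}{2}\right) = \left(-36\right) 193 \left(-2\right) = \left(-6948\right) \left(-2\right) = 13896$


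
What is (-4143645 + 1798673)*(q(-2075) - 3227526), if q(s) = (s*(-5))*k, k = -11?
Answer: 7836078028772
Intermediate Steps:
q(s) = 55*s (q(s) = (s*(-5))*(-11) = -5*s*(-11) = 55*s)
(-4143645 + 1798673)*(q(-2075) - 3227526) = (-4143645 + 1798673)*(55*(-2075) - 3227526) = -2344972*(-114125 - 3227526) = -2344972*(-3341651) = 7836078028772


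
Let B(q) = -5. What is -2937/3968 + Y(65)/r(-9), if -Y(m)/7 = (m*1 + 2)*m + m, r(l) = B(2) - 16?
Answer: 17529749/11904 ≈ 1472.6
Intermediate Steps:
r(l) = -21 (r(l) = -5 - 16 = -21)
Y(m) = -7*m - 7*m*(2 + m) (Y(m) = -7*((m*1 + 2)*m + m) = -7*((m + 2)*m + m) = -7*((2 + m)*m + m) = -7*(m*(2 + m) + m) = -7*(m + m*(2 + m)) = -7*m - 7*m*(2 + m))
-2937/3968 + Y(65)/r(-9) = -2937/3968 - 7*65*(3 + 65)/(-21) = -2937*1/3968 - 7*65*68*(-1/21) = -2937/3968 - 30940*(-1/21) = -2937/3968 + 4420/3 = 17529749/11904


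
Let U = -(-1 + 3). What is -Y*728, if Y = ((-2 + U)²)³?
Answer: -2981888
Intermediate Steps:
U = -2 (U = -1*2 = -2)
Y = 4096 (Y = ((-2 - 2)²)³ = ((-4)²)³ = 16³ = 4096)
-Y*728 = -1*4096*728 = -4096*728 = -2981888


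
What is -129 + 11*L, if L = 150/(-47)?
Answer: -7713/47 ≈ -164.11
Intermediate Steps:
L = -150/47 (L = 150*(-1/47) = -150/47 ≈ -3.1915)
-129 + 11*L = -129 + 11*(-150/47) = -129 - 1650/47 = -7713/47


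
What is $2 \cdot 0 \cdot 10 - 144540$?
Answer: $-144540$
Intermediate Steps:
$2 \cdot 0 \cdot 10 - 144540 = 0 \cdot 10 - 144540 = 0 - 144540 = -144540$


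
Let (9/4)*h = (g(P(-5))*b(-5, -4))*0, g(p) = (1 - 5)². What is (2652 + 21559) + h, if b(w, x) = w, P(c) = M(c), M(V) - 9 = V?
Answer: 24211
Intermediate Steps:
M(V) = 9 + V
P(c) = 9 + c
g(p) = 16 (g(p) = (-4)² = 16)
h = 0 (h = 4*((16*(-5))*0)/9 = 4*(-80*0)/9 = (4/9)*0 = 0)
(2652 + 21559) + h = (2652 + 21559) + 0 = 24211 + 0 = 24211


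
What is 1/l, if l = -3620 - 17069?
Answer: -1/20689 ≈ -4.8335e-5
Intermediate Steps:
l = -20689
1/l = 1/(-20689) = -1/20689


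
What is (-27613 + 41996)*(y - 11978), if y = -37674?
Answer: -714144716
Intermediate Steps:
(-27613 + 41996)*(y - 11978) = (-27613 + 41996)*(-37674 - 11978) = 14383*(-49652) = -714144716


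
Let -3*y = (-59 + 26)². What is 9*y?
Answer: -3267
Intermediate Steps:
y = -363 (y = -(-59 + 26)²/3 = -⅓*(-33)² = -⅓*1089 = -363)
9*y = 9*(-363) = -3267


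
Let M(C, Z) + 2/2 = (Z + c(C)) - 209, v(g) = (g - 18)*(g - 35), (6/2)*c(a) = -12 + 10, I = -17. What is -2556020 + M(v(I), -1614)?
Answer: -7673534/3 ≈ -2.5578e+6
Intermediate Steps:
c(a) = -⅔ (c(a) = (-12 + 10)/3 = (⅓)*(-2) = -⅔)
v(g) = (-35 + g)*(-18 + g) (v(g) = (-18 + g)*(-35 + g) = (-35 + g)*(-18 + g))
M(C, Z) = -632/3 + Z (M(C, Z) = -1 + ((Z - ⅔) - 209) = -1 + ((-⅔ + Z) - 209) = -1 + (-629/3 + Z) = -632/3 + Z)
-2556020 + M(v(I), -1614) = -2556020 + (-632/3 - 1614) = -2556020 - 5474/3 = -7673534/3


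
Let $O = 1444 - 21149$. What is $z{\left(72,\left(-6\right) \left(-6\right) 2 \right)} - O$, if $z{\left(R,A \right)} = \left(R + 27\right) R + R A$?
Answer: $32017$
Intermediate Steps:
$z{\left(R,A \right)} = A R + R \left(27 + R\right)$ ($z{\left(R,A \right)} = \left(27 + R\right) R + A R = R \left(27 + R\right) + A R = A R + R \left(27 + R\right)$)
$O = -19705$ ($O = 1444 - 21149 = -19705$)
$z{\left(72,\left(-6\right) \left(-6\right) 2 \right)} - O = 72 \left(27 + \left(-6\right) \left(-6\right) 2 + 72\right) - -19705 = 72 \left(27 + 36 \cdot 2 + 72\right) + 19705 = 72 \left(27 + 72 + 72\right) + 19705 = 72 \cdot 171 + 19705 = 12312 + 19705 = 32017$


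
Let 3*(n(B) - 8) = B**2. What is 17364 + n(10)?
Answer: 52216/3 ≈ 17405.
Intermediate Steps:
n(B) = 8 + B**2/3
17364 + n(10) = 17364 + (8 + (1/3)*10**2) = 17364 + (8 + (1/3)*100) = 17364 + (8 + 100/3) = 17364 + 124/3 = 52216/3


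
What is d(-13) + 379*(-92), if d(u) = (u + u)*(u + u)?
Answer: -34192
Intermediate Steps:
d(u) = 4*u² (d(u) = (2*u)*(2*u) = 4*u²)
d(-13) + 379*(-92) = 4*(-13)² + 379*(-92) = 4*169 - 34868 = 676 - 34868 = -34192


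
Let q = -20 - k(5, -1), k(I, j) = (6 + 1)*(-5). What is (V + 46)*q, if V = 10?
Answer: 840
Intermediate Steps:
k(I, j) = -35 (k(I, j) = 7*(-5) = -35)
q = 15 (q = -20 - 1*(-35) = -20 + 35 = 15)
(V + 46)*q = (10 + 46)*15 = 56*15 = 840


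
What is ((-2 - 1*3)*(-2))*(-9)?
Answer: -90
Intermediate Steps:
((-2 - 1*3)*(-2))*(-9) = ((-2 - 3)*(-2))*(-9) = -5*(-2)*(-9) = 10*(-9) = -90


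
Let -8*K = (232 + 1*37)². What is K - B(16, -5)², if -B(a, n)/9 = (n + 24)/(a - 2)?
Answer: -3604171/392 ≈ -9194.3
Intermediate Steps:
B(a, n) = -9*(24 + n)/(-2 + a) (B(a, n) = -9*(n + 24)/(a - 2) = -9*(24 + n)/(-2 + a))
K = -72361/8 (K = -(232 + 1*37)²/8 = -(232 + 37)²/8 = -⅛*269² = -⅛*72361 = -72361/8 ≈ -9045.1)
K - B(16, -5)² = -72361/8 - (9*(-24 - 1*(-5))/(-2 + 16))² = -72361/8 - (9*(-24 + 5)/14)² = -72361/8 - (9*(1/14)*(-19))² = -72361/8 - (-171/14)² = -72361/8 - 1*29241/196 = -72361/8 - 29241/196 = -3604171/392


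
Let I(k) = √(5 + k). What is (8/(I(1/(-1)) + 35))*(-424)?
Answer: -3392/37 ≈ -91.676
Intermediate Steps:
(8/(I(1/(-1)) + 35))*(-424) = (8/(√(5 + 1/(-1)) + 35))*(-424) = (8/(√(5 - 1) + 35))*(-424) = (8/(√4 + 35))*(-424) = (8/(2 + 35))*(-424) = (8/37)*(-424) = -3392/37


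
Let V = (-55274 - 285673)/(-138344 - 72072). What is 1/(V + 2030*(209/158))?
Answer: 16622864/44663532973 ≈ 0.00037218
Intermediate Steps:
V = 340947/210416 (V = -340947/(-210416) = -340947*(-1/210416) = 340947/210416 ≈ 1.6203)
1/(V + 2030*(209/158)) = 1/(340947/210416 + 2030*(209/158)) = 1/(340947/210416 + 212135/79) = 1/(44663532973/16622864) = 16622864/44663532973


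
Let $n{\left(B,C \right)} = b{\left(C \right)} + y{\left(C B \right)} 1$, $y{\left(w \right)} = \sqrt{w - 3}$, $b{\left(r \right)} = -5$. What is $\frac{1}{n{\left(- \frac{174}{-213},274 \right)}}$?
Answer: $\frac{355}{13904} + \frac{\sqrt{1113209}}{13904} \approx 0.10142$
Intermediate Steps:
$y{\left(w \right)} = \sqrt{-3 + w}$
$n{\left(B,C \right)} = -5 + \sqrt{-3 + B C}$ ($n{\left(B,C \right)} = -5 + \sqrt{-3 + C B} 1 = -5 + \sqrt{-3 + B C} 1 = -5 + \sqrt{-3 + B C}$)
$\frac{1}{n{\left(- \frac{174}{-213},274 \right)}} = \frac{1}{-5 + \sqrt{-3 + - \frac{174}{-213} \cdot 274}} = \frac{1}{-5 + \sqrt{-3 + \left(-174\right) \left(- \frac{1}{213}\right) 274}} = \frac{1}{-5 + \sqrt{-3 + \frac{58}{71} \cdot 274}} = \frac{1}{-5 + \sqrt{-3 + \frac{15892}{71}}} = \frac{1}{-5 + \sqrt{\frac{15679}{71}}} = \frac{1}{-5 + \frac{\sqrt{1113209}}{71}}$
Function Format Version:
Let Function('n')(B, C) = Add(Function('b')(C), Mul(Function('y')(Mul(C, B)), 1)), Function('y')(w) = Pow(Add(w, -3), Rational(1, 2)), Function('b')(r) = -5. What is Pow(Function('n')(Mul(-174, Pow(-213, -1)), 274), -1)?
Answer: Add(Rational(355, 13904), Mul(Rational(1, 13904), Pow(1113209, Rational(1, 2)))) ≈ 0.10142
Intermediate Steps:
Function('y')(w) = Pow(Add(-3, w), Rational(1, 2))
Function('n')(B, C) = Add(-5, Pow(Add(-3, Mul(B, C)), Rational(1, 2))) (Function('n')(B, C) = Add(-5, Mul(Pow(Add(-3, Mul(C, B)), Rational(1, 2)), 1)) = Add(-5, Mul(Pow(Add(-3, Mul(B, C)), Rational(1, 2)), 1)) = Add(-5, Pow(Add(-3, Mul(B, C)), Rational(1, 2))))
Pow(Function('n')(Mul(-174, Pow(-213, -1)), 274), -1) = Pow(Add(-5, Pow(Add(-3, Mul(Mul(-174, Pow(-213, -1)), 274)), Rational(1, 2))), -1) = Pow(Add(-5, Pow(Add(-3, Mul(Mul(-174, Rational(-1, 213)), 274)), Rational(1, 2))), -1) = Pow(Add(-5, Pow(Add(-3, Mul(Rational(58, 71), 274)), Rational(1, 2))), -1) = Pow(Add(-5, Pow(Add(-3, Rational(15892, 71)), Rational(1, 2))), -1) = Pow(Add(-5, Pow(Rational(15679, 71), Rational(1, 2))), -1) = Pow(Add(-5, Mul(Rational(1, 71), Pow(1113209, Rational(1, 2)))), -1)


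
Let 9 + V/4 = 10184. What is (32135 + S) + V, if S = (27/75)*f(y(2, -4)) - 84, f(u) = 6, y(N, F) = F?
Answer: 1818829/25 ≈ 72753.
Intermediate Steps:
V = 40700 (V = -36 + 4*10184 = -36 + 40736 = 40700)
S = -2046/25 (S = (27/75)*6 - 84 = (27*(1/75))*6 - 84 = (9/25)*6 - 84 = 54/25 - 84 = -2046/25 ≈ -81.840)
(32135 + S) + V = (32135 - 2046/25) + 40700 = 801329/25 + 40700 = 1818829/25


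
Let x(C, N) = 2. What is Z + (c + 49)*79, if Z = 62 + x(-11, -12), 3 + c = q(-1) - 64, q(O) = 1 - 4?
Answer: -1595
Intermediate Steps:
q(O) = -3
c = -70 (c = -3 + (-3 - 64) = -3 - 67 = -70)
Z = 64 (Z = 62 + 2 = 64)
Z + (c + 49)*79 = 64 + (-70 + 49)*79 = 64 - 21*79 = 64 - 1659 = -1595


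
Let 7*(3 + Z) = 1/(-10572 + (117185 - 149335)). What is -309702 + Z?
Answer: -92618519071/299054 ≈ -3.0971e+5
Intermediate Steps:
Z = -897163/299054 (Z = -3 + 1/(7*(-10572 + (117185 - 149335))) = -3 + 1/(7*(-10572 - 32150)) = -3 + (⅐)/(-42722) = -3 + (⅐)*(-1/42722) = -3 - 1/299054 = -897163/299054 ≈ -3.0000)
-309702 + Z = -309702 - 897163/299054 = -92618519071/299054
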